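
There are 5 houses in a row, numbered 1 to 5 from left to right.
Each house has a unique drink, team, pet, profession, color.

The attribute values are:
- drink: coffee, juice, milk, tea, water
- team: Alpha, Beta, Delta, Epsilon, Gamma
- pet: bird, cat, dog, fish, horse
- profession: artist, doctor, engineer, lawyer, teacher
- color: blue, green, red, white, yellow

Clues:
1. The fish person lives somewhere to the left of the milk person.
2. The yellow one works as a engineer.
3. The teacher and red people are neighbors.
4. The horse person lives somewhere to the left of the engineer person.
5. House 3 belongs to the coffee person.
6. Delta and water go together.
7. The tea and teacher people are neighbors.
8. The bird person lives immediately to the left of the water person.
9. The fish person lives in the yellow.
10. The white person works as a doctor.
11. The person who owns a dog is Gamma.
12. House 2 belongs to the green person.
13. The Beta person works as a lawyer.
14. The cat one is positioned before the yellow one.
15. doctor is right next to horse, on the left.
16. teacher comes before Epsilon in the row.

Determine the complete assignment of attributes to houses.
Solution:

House | Drink | Team | Pet | Profession | Color
-----------------------------------------------
  1   | tea | Alpha | bird | doctor | white
  2   | water | Delta | horse | teacher | green
  3   | coffee | Beta | cat | lawyer | red
  4   | juice | Epsilon | fish | engineer | yellow
  5   | milk | Gamma | dog | artist | blue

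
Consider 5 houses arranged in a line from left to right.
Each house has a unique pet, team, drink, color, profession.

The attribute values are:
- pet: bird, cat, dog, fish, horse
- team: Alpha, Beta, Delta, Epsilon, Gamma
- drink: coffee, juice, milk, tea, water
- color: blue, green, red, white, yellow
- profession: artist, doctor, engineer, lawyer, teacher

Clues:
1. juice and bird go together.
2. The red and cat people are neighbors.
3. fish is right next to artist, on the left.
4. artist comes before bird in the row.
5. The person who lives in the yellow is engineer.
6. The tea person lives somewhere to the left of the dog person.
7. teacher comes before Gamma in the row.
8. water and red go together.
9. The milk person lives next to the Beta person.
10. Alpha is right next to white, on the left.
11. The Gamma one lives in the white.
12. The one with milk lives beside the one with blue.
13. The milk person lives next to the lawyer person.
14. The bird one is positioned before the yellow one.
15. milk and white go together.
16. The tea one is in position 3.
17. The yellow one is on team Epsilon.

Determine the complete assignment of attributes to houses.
Solution:

House | Pet | Team | Drink | Color | Profession
-----------------------------------------------
  1   | fish | Alpha | water | red | teacher
  2   | cat | Gamma | milk | white | artist
  3   | horse | Beta | tea | blue | lawyer
  4   | bird | Delta | juice | green | doctor
  5   | dog | Epsilon | coffee | yellow | engineer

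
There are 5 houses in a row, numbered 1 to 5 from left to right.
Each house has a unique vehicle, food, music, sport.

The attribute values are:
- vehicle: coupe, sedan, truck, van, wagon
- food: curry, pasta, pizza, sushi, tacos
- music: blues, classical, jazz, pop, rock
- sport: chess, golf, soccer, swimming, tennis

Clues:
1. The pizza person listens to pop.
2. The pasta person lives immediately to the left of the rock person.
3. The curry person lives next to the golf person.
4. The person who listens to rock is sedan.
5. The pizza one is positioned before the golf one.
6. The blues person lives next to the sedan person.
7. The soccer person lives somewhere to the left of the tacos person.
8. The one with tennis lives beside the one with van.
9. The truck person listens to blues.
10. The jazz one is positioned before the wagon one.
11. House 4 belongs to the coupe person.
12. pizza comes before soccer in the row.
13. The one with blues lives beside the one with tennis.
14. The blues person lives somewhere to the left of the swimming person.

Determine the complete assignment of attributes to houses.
Solution:

House | Vehicle | Food | Music | Sport
--------------------------------------
  1   | truck | pasta | blues | chess
  2   | sedan | sushi | rock | tennis
  3   | van | pizza | pop | swimming
  4   | coupe | curry | jazz | soccer
  5   | wagon | tacos | classical | golf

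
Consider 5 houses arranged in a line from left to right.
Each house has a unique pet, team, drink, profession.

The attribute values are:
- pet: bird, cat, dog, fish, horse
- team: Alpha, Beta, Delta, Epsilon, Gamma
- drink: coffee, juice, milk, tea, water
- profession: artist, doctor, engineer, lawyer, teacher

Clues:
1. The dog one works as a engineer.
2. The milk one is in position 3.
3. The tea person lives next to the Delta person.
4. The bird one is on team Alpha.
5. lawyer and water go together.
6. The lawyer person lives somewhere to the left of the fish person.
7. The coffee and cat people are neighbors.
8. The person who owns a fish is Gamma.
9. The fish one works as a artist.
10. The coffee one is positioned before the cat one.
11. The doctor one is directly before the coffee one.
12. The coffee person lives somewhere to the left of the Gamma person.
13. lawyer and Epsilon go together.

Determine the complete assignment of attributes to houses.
Solution:

House | Pet | Team | Drink | Profession
---------------------------------------
  1   | bird | Alpha | tea | doctor
  2   | dog | Delta | coffee | engineer
  3   | cat | Beta | milk | teacher
  4   | horse | Epsilon | water | lawyer
  5   | fish | Gamma | juice | artist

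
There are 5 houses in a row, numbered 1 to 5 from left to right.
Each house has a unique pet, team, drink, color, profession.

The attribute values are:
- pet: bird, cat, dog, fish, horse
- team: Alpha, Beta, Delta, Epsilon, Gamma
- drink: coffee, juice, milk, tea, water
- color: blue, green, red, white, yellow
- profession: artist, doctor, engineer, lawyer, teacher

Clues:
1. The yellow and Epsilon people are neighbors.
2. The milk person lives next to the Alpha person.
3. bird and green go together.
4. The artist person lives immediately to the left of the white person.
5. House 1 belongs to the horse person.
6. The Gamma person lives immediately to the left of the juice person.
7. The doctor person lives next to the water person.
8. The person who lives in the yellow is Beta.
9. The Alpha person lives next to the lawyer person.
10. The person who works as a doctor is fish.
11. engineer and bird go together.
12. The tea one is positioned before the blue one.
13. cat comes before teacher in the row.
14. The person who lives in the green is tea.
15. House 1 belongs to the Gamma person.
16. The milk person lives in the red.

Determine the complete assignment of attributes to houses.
Solution:

House | Pet | Team | Drink | Color | Profession
-----------------------------------------------
  1   | horse | Gamma | milk | red | artist
  2   | fish | Alpha | juice | white | doctor
  3   | cat | Beta | water | yellow | lawyer
  4   | bird | Epsilon | tea | green | engineer
  5   | dog | Delta | coffee | blue | teacher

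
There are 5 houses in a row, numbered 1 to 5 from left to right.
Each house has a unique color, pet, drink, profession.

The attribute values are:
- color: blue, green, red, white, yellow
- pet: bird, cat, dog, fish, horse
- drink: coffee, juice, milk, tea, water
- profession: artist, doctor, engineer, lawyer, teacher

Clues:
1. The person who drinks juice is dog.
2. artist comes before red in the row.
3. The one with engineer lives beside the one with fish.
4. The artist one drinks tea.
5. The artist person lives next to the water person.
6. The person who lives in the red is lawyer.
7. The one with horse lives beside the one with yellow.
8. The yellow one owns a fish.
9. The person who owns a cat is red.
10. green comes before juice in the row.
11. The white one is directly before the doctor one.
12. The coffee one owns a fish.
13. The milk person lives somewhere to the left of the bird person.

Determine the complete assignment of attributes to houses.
Solution:

House | Color | Pet | Drink | Profession
----------------------------------------
  1   | white | horse | milk | engineer
  2   | yellow | fish | coffee | doctor
  3   | green | bird | tea | artist
  4   | red | cat | water | lawyer
  5   | blue | dog | juice | teacher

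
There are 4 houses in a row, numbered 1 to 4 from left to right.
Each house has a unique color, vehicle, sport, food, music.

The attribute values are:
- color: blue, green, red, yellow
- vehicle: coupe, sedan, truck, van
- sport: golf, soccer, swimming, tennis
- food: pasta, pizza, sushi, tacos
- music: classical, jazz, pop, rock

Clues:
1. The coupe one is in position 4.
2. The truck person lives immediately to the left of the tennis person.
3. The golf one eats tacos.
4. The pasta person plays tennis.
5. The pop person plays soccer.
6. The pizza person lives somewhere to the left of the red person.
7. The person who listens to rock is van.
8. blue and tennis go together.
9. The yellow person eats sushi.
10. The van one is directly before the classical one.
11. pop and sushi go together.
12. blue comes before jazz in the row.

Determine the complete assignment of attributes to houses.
Solution:

House | Color | Vehicle | Sport | Food | Music
----------------------------------------------
  1   | yellow | truck | soccer | sushi | pop
  2   | blue | van | tennis | pasta | rock
  3   | green | sedan | swimming | pizza | classical
  4   | red | coupe | golf | tacos | jazz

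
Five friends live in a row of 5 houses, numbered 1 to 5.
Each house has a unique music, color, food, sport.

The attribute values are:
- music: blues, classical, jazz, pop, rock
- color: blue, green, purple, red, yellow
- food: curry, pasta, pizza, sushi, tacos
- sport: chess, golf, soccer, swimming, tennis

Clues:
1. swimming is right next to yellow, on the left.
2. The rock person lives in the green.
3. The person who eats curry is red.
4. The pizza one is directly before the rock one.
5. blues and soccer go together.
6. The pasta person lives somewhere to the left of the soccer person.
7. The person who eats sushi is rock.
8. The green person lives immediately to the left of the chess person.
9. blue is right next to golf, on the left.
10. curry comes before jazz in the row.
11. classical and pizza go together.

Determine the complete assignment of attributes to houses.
Solution:

House | Music | Color | Food | Sport
------------------------------------
  1   | classical | blue | pizza | tennis
  2   | rock | green | sushi | golf
  3   | pop | red | curry | chess
  4   | jazz | purple | pasta | swimming
  5   | blues | yellow | tacos | soccer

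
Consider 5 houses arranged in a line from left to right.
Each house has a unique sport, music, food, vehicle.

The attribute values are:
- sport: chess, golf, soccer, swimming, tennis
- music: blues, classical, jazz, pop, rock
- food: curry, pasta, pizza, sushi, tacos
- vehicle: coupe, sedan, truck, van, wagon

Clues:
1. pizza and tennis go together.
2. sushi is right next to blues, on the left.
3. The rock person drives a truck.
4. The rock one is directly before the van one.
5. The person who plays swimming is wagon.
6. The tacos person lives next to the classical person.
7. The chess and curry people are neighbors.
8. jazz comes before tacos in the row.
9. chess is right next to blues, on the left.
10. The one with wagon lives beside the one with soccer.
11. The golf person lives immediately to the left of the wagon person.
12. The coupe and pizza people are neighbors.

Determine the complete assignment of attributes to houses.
Solution:

House | Sport | Music | Food | Vehicle
--------------------------------------
  1   | chess | rock | sushi | truck
  2   | golf | blues | curry | van
  3   | swimming | jazz | pasta | wagon
  4   | soccer | pop | tacos | coupe
  5   | tennis | classical | pizza | sedan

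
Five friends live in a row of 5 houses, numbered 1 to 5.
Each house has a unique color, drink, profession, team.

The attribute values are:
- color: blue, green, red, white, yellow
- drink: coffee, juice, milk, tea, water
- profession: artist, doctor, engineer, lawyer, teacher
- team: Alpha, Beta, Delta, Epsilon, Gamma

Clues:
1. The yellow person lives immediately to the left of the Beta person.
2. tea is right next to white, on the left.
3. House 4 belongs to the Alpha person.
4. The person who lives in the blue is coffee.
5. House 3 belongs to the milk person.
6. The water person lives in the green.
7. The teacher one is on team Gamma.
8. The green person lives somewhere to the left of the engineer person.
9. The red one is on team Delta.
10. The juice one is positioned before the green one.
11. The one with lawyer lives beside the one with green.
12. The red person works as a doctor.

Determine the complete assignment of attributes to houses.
Solution:

House | Color | Drink | Profession | Team
-----------------------------------------
  1   | red | juice | doctor | Delta
  2   | yellow | tea | teacher | Gamma
  3   | white | milk | lawyer | Beta
  4   | green | water | artist | Alpha
  5   | blue | coffee | engineer | Epsilon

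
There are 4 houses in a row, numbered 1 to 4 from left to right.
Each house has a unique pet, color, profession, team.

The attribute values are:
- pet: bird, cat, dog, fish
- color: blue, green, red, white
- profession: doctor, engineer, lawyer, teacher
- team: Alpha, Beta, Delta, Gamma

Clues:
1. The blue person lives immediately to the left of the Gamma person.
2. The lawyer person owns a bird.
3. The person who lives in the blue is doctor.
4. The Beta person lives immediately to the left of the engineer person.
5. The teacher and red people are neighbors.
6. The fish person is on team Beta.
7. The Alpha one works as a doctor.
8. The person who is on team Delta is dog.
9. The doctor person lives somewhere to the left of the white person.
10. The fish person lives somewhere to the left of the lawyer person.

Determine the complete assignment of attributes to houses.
Solution:

House | Pet | Color | Profession | Team
---------------------------------------
  1   | fish | green | teacher | Beta
  2   | dog | red | engineer | Delta
  3   | cat | blue | doctor | Alpha
  4   | bird | white | lawyer | Gamma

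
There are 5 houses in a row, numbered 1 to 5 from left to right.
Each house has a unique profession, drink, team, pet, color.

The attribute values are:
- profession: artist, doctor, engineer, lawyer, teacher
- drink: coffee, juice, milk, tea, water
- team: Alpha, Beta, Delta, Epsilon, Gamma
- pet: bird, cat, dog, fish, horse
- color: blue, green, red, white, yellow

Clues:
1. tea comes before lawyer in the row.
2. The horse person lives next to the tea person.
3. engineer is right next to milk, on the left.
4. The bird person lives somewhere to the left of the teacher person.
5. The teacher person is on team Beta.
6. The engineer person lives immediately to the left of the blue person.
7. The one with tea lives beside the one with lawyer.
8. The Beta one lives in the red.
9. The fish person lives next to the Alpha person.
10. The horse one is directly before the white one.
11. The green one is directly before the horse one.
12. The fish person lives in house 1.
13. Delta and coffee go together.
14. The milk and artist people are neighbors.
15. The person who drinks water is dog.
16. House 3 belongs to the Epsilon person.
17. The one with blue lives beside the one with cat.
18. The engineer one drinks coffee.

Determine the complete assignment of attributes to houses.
Solution:

House | Profession | Drink | Team | Pet | Color
-----------------------------------------------
  1   | engineer | coffee | Delta | fish | green
  2   | doctor | milk | Alpha | horse | blue
  3   | artist | tea | Epsilon | cat | white
  4   | lawyer | juice | Gamma | bird | yellow
  5   | teacher | water | Beta | dog | red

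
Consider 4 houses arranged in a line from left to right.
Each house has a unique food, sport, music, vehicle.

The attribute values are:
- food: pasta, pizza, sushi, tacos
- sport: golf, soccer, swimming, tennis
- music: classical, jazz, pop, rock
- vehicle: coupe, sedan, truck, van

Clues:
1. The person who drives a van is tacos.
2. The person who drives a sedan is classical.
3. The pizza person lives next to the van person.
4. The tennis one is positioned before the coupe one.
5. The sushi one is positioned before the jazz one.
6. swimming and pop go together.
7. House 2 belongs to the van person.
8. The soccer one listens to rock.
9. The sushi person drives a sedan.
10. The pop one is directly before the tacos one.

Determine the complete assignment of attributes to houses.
Solution:

House | Food | Sport | Music | Vehicle
--------------------------------------
  1   | pizza | swimming | pop | truck
  2   | tacos | soccer | rock | van
  3   | sushi | tennis | classical | sedan
  4   | pasta | golf | jazz | coupe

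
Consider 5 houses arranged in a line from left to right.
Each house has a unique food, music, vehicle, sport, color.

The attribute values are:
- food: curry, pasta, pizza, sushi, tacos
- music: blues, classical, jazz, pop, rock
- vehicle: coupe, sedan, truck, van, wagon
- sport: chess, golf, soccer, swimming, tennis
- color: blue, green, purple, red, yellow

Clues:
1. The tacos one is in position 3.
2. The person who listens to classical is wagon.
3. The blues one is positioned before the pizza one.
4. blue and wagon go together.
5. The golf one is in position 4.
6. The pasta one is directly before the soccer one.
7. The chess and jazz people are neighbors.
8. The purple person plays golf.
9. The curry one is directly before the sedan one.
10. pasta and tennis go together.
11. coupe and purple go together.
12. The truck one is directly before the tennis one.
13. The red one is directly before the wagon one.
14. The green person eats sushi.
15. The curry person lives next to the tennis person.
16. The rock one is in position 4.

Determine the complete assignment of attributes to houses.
Solution:

House | Food | Music | Vehicle | Sport | Color
----------------------------------------------
  1   | curry | blues | truck | chess | yellow
  2   | pasta | jazz | sedan | tennis | red
  3   | tacos | classical | wagon | soccer | blue
  4   | pizza | rock | coupe | golf | purple
  5   | sushi | pop | van | swimming | green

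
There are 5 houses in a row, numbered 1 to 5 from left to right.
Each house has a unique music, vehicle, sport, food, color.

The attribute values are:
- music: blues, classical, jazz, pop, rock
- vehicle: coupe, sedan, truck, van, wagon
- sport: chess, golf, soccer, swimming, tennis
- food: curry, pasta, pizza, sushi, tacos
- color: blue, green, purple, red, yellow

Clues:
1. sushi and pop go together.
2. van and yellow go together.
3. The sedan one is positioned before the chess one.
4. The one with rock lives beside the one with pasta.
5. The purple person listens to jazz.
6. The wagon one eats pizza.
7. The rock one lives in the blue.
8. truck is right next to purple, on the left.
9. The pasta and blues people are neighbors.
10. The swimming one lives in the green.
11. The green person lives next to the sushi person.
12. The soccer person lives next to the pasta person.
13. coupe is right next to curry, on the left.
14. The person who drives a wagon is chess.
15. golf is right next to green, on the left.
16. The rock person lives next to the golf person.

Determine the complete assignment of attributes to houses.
Solution:

House | Music | Vehicle | Sport | Food | Color
----------------------------------------------
  1   | rock | truck | soccer | tacos | blue
  2   | jazz | coupe | golf | pasta | purple
  3   | blues | sedan | swimming | curry | green
  4   | pop | van | tennis | sushi | yellow
  5   | classical | wagon | chess | pizza | red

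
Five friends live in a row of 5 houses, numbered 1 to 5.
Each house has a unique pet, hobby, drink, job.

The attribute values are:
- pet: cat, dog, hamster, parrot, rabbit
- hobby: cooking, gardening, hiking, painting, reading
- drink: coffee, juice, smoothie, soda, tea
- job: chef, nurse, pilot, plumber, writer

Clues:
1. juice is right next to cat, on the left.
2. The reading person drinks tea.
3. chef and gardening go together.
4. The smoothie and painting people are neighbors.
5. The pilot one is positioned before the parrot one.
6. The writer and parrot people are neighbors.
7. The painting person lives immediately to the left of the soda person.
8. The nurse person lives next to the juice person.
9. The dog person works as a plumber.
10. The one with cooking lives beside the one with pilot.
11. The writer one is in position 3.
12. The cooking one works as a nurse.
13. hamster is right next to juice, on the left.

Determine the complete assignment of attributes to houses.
Solution:

House | Pet | Hobby | Drink | Job
---------------------------------
  1   | hamster | cooking | smoothie | nurse
  2   | rabbit | painting | juice | pilot
  3   | cat | hiking | soda | writer
  4   | parrot | gardening | coffee | chef
  5   | dog | reading | tea | plumber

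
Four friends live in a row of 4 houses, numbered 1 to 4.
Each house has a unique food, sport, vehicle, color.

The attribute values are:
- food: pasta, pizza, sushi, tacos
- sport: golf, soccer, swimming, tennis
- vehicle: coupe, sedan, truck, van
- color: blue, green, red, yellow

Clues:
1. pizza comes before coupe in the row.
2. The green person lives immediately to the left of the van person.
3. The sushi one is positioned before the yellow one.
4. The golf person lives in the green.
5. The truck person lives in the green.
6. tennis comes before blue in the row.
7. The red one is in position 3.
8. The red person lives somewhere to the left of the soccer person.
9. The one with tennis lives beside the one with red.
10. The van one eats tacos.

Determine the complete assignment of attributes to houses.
Solution:

House | Food | Sport | Vehicle | Color
--------------------------------------
  1   | sushi | golf | truck | green
  2   | tacos | tennis | van | yellow
  3   | pizza | swimming | sedan | red
  4   | pasta | soccer | coupe | blue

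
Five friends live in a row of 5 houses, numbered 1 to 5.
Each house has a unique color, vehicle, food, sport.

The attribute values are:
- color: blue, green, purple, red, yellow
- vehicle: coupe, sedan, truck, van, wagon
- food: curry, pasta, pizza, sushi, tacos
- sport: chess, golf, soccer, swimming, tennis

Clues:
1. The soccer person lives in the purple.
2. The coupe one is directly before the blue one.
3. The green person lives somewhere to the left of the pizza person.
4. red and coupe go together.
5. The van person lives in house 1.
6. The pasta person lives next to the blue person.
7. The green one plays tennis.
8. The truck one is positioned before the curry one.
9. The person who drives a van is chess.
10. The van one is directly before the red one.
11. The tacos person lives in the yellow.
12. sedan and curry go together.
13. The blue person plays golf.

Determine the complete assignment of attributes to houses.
Solution:

House | Color | Vehicle | Food | Sport
--------------------------------------
  1   | yellow | van | tacos | chess
  2   | red | coupe | pasta | swimming
  3   | blue | truck | sushi | golf
  4   | green | sedan | curry | tennis
  5   | purple | wagon | pizza | soccer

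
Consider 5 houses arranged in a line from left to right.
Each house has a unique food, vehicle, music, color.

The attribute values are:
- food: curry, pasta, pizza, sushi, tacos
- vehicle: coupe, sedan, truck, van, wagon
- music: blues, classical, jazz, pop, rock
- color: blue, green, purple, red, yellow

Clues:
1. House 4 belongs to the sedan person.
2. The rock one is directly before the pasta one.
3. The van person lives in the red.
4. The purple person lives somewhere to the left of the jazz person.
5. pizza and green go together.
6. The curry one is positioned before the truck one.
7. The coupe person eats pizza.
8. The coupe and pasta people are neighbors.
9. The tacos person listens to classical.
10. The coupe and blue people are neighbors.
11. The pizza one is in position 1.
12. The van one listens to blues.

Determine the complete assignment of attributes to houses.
Solution:

House | Food | Vehicle | Music | Color
--------------------------------------
  1   | pizza | coupe | rock | green
  2   | pasta | wagon | pop | blue
  3   | curry | van | blues | red
  4   | tacos | sedan | classical | purple
  5   | sushi | truck | jazz | yellow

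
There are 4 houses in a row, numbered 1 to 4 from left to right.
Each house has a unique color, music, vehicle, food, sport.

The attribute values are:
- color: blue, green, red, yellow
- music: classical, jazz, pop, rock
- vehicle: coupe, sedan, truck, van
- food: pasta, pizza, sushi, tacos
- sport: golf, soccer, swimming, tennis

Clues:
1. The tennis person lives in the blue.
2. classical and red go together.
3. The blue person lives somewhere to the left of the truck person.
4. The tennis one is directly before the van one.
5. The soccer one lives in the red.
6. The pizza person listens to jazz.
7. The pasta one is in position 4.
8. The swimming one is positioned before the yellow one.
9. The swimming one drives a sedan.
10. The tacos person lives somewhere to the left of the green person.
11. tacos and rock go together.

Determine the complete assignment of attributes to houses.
Solution:

House | Color | Music | Vehicle | Food | Sport
----------------------------------------------
  1   | blue | rock | coupe | tacos | tennis
  2   | red | classical | van | sushi | soccer
  3   | green | jazz | sedan | pizza | swimming
  4   | yellow | pop | truck | pasta | golf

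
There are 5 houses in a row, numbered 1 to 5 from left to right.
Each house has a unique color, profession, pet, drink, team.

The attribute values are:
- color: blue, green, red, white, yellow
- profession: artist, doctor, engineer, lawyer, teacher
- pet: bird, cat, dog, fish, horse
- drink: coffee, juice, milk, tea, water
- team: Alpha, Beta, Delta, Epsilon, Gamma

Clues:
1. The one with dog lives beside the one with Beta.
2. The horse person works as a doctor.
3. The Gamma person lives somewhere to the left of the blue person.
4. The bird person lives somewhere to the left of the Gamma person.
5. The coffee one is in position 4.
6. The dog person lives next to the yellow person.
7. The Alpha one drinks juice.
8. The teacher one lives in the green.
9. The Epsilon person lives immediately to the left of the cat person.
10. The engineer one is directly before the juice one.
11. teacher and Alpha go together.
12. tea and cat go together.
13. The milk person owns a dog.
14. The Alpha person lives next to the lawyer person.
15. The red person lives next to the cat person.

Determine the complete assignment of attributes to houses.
Solution:

House | Color | Profession | Pet | Drink | Team
-----------------------------------------------
  1   | red | artist | dog | milk | Epsilon
  2   | yellow | engineer | cat | tea | Beta
  3   | green | teacher | bird | juice | Alpha
  4   | white | lawyer | fish | coffee | Gamma
  5   | blue | doctor | horse | water | Delta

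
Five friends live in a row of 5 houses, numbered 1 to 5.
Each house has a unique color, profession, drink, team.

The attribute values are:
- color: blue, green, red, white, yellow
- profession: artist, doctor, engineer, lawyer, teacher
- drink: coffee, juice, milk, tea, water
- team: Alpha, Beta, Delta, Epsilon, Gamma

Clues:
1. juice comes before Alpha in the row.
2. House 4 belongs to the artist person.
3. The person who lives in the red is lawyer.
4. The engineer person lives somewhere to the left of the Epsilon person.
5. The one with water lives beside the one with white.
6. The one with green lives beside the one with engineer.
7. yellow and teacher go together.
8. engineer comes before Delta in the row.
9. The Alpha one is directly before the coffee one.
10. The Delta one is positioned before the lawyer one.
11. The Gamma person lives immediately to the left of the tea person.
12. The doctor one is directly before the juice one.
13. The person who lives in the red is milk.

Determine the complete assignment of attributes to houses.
Solution:

House | Color | Profession | Drink | Team
-----------------------------------------
  1   | green | doctor | water | Beta
  2   | white | engineer | juice | Gamma
  3   | yellow | teacher | tea | Alpha
  4   | blue | artist | coffee | Delta
  5   | red | lawyer | milk | Epsilon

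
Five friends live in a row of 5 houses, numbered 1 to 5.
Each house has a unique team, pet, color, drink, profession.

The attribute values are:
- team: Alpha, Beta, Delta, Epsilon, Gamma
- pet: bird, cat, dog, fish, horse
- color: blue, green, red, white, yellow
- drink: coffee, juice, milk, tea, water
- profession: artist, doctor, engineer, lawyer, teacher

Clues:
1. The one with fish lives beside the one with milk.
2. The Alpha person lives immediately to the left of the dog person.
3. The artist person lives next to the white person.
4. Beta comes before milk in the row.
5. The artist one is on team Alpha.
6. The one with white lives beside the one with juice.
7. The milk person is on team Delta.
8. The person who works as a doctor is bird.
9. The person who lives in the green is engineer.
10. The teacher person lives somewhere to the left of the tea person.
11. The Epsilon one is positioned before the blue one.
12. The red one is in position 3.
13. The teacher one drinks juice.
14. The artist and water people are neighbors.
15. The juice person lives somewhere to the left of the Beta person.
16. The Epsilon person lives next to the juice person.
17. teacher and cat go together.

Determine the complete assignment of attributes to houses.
Solution:

House | Team | Pet | Color | Drink | Profession
-----------------------------------------------
  1   | Alpha | horse | yellow | coffee | artist
  2   | Epsilon | dog | white | water | lawyer
  3   | Gamma | cat | red | juice | teacher
  4   | Beta | fish | green | tea | engineer
  5   | Delta | bird | blue | milk | doctor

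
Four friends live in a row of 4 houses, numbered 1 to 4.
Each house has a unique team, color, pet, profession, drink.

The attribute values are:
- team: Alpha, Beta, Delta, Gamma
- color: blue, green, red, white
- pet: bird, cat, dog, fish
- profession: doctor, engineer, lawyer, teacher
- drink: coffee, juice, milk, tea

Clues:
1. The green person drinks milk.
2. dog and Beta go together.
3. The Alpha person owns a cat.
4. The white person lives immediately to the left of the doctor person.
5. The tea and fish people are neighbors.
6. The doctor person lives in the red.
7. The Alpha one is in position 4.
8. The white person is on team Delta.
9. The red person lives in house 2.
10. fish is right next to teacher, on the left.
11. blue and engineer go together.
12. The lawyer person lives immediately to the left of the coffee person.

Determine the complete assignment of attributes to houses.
Solution:

House | Team | Color | Pet | Profession | Drink
-----------------------------------------------
  1   | Delta | white | bird | lawyer | tea
  2   | Gamma | red | fish | doctor | coffee
  3   | Beta | green | dog | teacher | milk
  4   | Alpha | blue | cat | engineer | juice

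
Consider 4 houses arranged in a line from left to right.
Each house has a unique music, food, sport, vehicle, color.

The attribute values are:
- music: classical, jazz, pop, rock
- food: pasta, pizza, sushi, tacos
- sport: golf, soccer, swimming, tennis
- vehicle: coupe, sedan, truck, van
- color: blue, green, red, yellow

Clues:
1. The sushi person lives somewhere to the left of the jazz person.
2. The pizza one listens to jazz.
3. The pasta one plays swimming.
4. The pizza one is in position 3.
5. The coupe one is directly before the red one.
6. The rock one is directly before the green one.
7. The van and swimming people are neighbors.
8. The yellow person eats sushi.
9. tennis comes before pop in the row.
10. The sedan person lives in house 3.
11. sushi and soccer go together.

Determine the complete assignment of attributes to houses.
Solution:

House | Music | Food | Sport | Vehicle | Color
----------------------------------------------
  1   | rock | sushi | soccer | van | yellow
  2   | classical | pasta | swimming | coupe | green
  3   | jazz | pizza | tennis | sedan | red
  4   | pop | tacos | golf | truck | blue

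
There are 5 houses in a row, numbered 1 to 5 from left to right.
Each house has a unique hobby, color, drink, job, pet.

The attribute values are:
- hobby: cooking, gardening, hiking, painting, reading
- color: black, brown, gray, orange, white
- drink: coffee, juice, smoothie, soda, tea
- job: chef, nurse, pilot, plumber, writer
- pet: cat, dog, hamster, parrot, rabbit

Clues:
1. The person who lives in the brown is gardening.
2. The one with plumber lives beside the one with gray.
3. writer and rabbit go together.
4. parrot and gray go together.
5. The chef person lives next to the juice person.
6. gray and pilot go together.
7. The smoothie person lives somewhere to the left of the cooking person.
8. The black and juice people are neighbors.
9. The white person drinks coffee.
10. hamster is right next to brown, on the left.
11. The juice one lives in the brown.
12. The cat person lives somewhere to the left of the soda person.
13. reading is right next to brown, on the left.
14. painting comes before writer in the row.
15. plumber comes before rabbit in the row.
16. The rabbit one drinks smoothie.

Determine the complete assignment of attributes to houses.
Solution:

House | Hobby | Color | Drink | Job | Pet
-----------------------------------------
  1   | reading | black | tea | chef | hamster
  2   | gardening | brown | juice | plumber | cat
  3   | painting | gray | soda | pilot | parrot
  4   | hiking | orange | smoothie | writer | rabbit
  5   | cooking | white | coffee | nurse | dog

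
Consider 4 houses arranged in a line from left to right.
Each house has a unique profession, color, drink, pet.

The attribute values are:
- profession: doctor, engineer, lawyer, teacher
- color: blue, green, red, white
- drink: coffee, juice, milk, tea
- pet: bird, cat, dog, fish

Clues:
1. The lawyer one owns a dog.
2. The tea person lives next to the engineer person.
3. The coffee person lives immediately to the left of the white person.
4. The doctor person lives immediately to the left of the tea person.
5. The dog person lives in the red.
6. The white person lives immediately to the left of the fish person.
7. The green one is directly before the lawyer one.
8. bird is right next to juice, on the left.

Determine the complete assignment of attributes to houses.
Solution:

House | Profession | Color | Drink | Pet
----------------------------------------
  1   | doctor | blue | coffee | cat
  2   | teacher | white | tea | bird
  3   | engineer | green | juice | fish
  4   | lawyer | red | milk | dog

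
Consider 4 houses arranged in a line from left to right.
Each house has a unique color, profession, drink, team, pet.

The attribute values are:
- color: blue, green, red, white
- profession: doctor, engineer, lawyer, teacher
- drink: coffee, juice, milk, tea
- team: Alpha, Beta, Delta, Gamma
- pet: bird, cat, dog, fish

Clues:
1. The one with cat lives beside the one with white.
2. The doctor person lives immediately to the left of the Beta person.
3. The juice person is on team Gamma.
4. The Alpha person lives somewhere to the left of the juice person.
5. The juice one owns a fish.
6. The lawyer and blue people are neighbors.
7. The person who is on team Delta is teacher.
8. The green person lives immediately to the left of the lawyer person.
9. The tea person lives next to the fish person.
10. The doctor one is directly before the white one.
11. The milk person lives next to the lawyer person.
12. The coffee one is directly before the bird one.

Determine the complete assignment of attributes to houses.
Solution:

House | Color | Profession | Drink | Team | Pet
-----------------------------------------------
  1   | green | doctor | milk | Alpha | cat
  2   | white | lawyer | coffee | Beta | dog
  3   | blue | teacher | tea | Delta | bird
  4   | red | engineer | juice | Gamma | fish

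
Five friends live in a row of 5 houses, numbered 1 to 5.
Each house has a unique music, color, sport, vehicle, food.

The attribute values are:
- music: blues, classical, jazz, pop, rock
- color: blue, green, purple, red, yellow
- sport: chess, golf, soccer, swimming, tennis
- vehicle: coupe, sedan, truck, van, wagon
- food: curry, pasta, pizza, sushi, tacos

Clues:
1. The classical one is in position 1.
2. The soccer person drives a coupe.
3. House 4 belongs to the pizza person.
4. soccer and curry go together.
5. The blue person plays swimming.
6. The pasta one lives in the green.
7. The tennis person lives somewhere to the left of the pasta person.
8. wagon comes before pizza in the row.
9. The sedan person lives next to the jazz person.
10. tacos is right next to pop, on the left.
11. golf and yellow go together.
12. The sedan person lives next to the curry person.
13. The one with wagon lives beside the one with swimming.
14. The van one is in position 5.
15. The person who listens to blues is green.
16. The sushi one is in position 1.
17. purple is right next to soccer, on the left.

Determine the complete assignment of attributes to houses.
Solution:

House | Music | Color | Sport | Vehicle | Food
----------------------------------------------
  1   | classical | purple | tennis | sedan | sushi
  2   | jazz | red | soccer | coupe | curry
  3   | rock | yellow | golf | wagon | tacos
  4   | pop | blue | swimming | truck | pizza
  5   | blues | green | chess | van | pasta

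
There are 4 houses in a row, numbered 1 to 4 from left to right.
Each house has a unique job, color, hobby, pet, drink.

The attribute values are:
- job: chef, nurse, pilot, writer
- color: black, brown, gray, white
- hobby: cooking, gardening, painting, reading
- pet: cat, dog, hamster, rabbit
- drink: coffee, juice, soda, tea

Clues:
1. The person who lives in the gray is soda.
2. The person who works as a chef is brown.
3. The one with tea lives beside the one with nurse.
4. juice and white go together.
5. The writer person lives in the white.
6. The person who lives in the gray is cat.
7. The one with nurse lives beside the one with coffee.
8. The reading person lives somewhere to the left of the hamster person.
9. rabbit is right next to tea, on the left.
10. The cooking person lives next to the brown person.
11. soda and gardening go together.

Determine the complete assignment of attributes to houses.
Solution:

House | Job | Color | Hobby | Pet | Drink
-----------------------------------------
  1   | writer | white | cooking | rabbit | juice
  2   | chef | brown | reading | dog | tea
  3   | nurse | gray | gardening | cat | soda
  4   | pilot | black | painting | hamster | coffee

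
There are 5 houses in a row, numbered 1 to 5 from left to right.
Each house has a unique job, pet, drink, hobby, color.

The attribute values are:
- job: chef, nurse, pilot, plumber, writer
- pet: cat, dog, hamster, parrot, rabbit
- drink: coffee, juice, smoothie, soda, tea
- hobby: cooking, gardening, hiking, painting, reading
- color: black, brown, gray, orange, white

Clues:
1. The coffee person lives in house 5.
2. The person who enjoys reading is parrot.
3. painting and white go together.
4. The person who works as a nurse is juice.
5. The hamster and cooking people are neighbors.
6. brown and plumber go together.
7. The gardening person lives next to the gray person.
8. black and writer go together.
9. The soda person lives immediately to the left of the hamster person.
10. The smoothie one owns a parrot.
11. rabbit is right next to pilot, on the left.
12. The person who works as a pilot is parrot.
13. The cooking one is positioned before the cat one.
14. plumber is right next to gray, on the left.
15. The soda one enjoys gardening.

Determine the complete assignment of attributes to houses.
Solution:

House | Job | Pet | Drink | Hobby | Color
-----------------------------------------
  1   | plumber | dog | soda | gardening | brown
  2   | nurse | hamster | juice | hiking | gray
  3   | writer | rabbit | tea | cooking | black
  4   | pilot | parrot | smoothie | reading | orange
  5   | chef | cat | coffee | painting | white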